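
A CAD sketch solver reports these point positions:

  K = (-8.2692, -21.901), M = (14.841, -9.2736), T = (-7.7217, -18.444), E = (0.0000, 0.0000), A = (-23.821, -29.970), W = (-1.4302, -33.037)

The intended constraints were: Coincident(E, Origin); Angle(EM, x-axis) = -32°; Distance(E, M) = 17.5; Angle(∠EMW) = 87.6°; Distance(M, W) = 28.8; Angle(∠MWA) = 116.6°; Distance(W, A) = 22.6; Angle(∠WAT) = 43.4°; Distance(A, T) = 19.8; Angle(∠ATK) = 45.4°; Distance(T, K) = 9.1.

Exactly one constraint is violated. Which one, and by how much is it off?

Distance(T, K) = 9.1 — off by 5.60.

E = (0.00, 0.00) ✓; EM at -32.00° ✓; |EM| = 17.50 ✓; ∠EMW = 87.60° ✓; |MW| = 28.80 ✓; ∠MWA = 116.6° ✓; |WA| = 22.60 ✓; ∠WAT = 43.40° ✓; |AT| = 19.80 ✓; ∠ATK = 45.40° ✓; |TK| = 3.500 ✗.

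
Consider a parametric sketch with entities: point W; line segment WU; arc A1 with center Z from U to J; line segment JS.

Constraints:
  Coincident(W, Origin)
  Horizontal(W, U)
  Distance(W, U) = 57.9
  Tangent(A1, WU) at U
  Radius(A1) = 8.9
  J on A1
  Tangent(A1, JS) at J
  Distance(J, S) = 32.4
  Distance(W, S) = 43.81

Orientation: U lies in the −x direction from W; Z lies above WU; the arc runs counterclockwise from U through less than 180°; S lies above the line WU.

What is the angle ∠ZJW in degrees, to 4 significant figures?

148.7°

Checks: |ZJ| = 8.900 ✓; ∠(ZJ, JS) = 90.00° ✓; |JS| = 32.40 ✓; |WS| = 43.81 ✓.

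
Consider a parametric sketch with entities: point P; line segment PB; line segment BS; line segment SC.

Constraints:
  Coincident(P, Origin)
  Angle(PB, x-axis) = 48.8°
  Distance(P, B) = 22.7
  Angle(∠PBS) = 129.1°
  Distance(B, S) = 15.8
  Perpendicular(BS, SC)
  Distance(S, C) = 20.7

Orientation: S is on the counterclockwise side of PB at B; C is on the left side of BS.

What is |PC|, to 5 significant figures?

30.274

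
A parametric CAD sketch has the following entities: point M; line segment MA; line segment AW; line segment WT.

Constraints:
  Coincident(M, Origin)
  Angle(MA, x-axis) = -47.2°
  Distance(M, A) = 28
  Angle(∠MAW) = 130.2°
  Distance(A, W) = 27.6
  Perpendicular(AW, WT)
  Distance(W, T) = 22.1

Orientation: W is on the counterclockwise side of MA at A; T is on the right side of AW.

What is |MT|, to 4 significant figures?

63.06

M is at the origin; MA runs at -47.2° with length 28.0, so A = 28.0·(cos -47.2°, sin -47.2°) = (19.02, -20.54). ∠MAW = 130.2°, so AW runs at -47.2° + (180° − 130.2°) = 2.600° from the x-axis; with |AW| = 27.6, W = A + 27.6·(cos 2.600°, sin 2.600°) = (46.60, -19.29). The perpendicularity gives WT at right angles to AW; with |WT| = 22.1 on the right of AW, T = W + 22.1·(0.04536, -0.9990) = (47.60, -41.37). Then |MT| = |T − M| = 63.06.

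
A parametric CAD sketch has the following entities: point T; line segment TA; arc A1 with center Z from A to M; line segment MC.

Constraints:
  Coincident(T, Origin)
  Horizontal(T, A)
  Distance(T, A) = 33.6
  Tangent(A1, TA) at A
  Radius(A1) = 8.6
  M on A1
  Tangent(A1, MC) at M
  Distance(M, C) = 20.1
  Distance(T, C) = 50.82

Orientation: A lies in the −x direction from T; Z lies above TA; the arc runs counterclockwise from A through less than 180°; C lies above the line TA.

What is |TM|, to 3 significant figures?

31.2

Checks: T = (0.00, 0.00) ✓; |ZM| = 8.600 ✓; ∠(ZM, MC) = 90.00° ✓; |MC| = 20.10 ✓; |TC| = 50.82 ✓.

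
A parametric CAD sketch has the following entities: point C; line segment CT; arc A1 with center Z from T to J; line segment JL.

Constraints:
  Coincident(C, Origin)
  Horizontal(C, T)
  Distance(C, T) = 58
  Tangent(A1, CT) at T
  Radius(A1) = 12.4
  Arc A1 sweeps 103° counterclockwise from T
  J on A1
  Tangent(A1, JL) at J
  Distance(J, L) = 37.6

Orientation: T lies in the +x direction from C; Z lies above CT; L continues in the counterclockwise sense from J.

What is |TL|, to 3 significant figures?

52.0

C is at the origin; C and T share the same y with |CT| = 58.0 and T on the +x side, so T = (58.0, 0.00). Tangency of A1 to CT means the radius ZT is perpendicular to CT, so Z = T + (0, 12.4) = (58.0, 12.4). On A1, T sits at bearing -90° from Z; a 103° counterclockwise sweep puts J at bearing 13°, so J = Z + 12.4·(cos 13°, sin 13°) = (70.1, 15.2). A1 meets JL tangentially, so ZJ is at right angles to JL, so JL runs along (−sin 13°, cos 13°); with |JL| = 37.6, L = (61.6, 51.8). Then |TL| = |L − T| = 52.0.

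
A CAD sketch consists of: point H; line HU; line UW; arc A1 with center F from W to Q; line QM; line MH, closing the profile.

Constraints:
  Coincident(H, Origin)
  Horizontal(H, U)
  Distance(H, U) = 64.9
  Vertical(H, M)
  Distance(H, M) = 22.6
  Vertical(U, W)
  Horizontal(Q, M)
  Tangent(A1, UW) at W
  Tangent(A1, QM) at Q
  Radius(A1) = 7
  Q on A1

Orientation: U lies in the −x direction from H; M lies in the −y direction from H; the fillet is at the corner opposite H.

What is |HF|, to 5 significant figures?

59.965

H is at the origin; H and U share the same y with |HU| = 64.9 and U on the −x side, so U = (-64.900, 0.0000). H and M share the same x with |HM| = 22.6 and M on the −y side, so M = (0.0000, -22.600). The virtual corner opposite H is at (-64.900, -22.600). A1 meets UW tangentially, so FW is at right angles to UW and A1 meets QM tangentially, so FQ is at right angles to QM, with radius 7.0, so the center F sits 7.0 in from both sides at F = (-57.900, -15.600). Then |HF| = |F − H| = 59.965.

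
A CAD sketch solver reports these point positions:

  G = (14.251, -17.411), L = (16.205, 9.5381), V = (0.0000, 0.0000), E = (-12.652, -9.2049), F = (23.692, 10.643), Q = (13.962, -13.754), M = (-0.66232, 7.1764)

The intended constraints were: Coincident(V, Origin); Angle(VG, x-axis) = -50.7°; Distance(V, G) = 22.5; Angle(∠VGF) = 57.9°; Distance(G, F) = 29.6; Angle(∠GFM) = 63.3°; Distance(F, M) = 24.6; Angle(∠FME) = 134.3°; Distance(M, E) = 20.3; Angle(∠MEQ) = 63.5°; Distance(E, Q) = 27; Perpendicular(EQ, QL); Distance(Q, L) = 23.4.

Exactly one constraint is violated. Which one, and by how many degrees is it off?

Perpendicular(EQ, QL) — off by 4.20°.

V = (0.00, 0.00) ✓; VG at -50.70° ✓; |VG| = 22.50 ✓; ∠VGF = 57.90° ✓; |GF| = 29.60 ✓; ∠GFM = 63.30° ✓; |FM| = 24.60 ✓; ∠FME = 134.3° ✓; |ME| = 20.30 ✓; ∠MEQ = 63.50° ✓; |EQ| = 27.00 ✓; ∠(EQ, QL) = 94.20° ✗; |QL| = 23.40 ✓.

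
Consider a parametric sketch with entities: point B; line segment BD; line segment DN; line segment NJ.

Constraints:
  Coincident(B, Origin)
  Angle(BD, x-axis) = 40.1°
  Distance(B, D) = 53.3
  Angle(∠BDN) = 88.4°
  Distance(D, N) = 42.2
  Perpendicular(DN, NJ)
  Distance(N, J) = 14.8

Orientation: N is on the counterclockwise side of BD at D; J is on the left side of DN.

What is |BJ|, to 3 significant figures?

56.0

B is at the origin; BD runs at 40.1° with length 53.3, so D = 53.3·(cos 40.1°, sin 40.1°) = (40.8, 34.3). ∠BDN = 88.4°, so DN runs at 40.1° + (180° − 88.4°) = 132° from the x-axis; with |DN| = 42.2, N = D + 42.2·(cos 132°, sin 132°) = (12.7, 65.8). DN is perpendicular to NJ; with |NJ| = 14.8 on the left of DN, J = N + 14.8·(-0.747, -0.665) = (1.65, 56.0). Then |BJ| = |J − B| = 56.0.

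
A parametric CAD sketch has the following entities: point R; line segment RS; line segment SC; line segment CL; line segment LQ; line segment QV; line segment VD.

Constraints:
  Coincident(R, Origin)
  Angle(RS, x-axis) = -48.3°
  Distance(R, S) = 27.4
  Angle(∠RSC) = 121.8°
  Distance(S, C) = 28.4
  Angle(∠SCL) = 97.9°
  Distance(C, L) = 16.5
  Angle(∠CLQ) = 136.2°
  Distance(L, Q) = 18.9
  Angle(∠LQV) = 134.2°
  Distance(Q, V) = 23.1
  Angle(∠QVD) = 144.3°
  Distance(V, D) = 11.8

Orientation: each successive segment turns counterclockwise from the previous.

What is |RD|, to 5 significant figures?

6.3082

R is at the origin; RS runs at -48.3° with length 27.4, so S = (18.227, -20.458). ∠RSC = 121.8° gives SC at 9.9000° from the x-axis; with |SC| = 28.4, C = (46.204, -15.575). ∠SCL = 97.9° gives CL at 92.000° from the x-axis; with |CL| = 16.5, L = (45.629, 0.91485). ∠CLQ = 136.2° gives LQ at 135.80° from the x-axis; with |LQ| = 18.9, Q = (32.079, 14.091). ∠LQV = 134.2° gives QV at -178.40° from the x-axis; with |QV| = 23.1, V = (8.9880, 13.446). ∠QVD = 144.3° gives VD at -142.70° from the x-axis; with |VD| = 11.8, D = (-0.39862, 6.2956). Then |RD| = |D − R| = 6.3082.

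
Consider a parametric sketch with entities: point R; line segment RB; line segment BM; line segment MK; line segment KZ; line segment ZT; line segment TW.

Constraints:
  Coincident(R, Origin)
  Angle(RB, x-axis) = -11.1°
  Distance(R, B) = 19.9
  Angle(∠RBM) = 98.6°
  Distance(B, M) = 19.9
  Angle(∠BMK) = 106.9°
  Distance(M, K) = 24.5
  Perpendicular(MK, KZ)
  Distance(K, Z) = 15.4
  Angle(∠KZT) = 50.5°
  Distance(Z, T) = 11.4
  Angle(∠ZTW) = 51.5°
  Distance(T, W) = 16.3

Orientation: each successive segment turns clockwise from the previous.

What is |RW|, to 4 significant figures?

30.02

R is at the origin; RB runs at -11.1° with length 19.9, so B = (19.53, -3.831). ∠RBM = 98.6° gives BM at -92.50° from the x-axis; with |BM| = 19.9, M = (18.66, -23.71). ∠BMK = 106.9° gives MK at -165.6° from the x-axis; with |MK| = 24.5, K = (-5.071, -29.81). MK is perpendicular to KZ, so KZ runs at 104.4°; with |KZ| = 15.4, Z = (-8.900, -14.89). ∠KZT = 50.5° gives ZT at -25.10° from the x-axis; with |ZT| = 11.4, T = (1.423, -19.72). ∠ZTW = 51.5° gives TW at -153.6° from the x-axis; with |TW| = 16.3, W = (-13.18, -26.97). Then |RW| = |W − R| = 30.02.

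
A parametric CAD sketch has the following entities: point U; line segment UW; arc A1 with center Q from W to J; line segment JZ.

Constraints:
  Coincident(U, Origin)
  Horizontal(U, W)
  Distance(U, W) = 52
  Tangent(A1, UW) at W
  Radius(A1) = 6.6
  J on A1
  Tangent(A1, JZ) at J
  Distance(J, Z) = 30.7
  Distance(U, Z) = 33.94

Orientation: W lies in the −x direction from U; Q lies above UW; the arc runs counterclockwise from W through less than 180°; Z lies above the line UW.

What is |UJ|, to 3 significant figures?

47.5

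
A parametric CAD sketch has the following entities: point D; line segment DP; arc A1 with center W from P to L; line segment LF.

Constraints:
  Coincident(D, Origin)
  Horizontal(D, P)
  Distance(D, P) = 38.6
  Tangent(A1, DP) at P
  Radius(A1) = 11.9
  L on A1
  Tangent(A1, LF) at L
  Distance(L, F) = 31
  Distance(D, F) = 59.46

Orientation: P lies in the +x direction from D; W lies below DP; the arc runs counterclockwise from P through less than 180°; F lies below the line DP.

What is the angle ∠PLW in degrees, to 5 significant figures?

34.377°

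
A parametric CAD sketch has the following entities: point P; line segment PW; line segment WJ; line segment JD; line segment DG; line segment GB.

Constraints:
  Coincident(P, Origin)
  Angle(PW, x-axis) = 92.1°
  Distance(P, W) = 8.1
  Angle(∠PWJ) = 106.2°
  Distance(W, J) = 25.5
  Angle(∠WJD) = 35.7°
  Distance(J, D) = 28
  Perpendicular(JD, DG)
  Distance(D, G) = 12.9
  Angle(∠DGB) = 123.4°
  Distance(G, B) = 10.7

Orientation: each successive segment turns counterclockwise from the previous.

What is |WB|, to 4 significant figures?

4.240

P is at the origin; PW runs at 92.1° with length 8.1, so W = (-0.2968, 8.095). ∠PWJ = 106.2° gives WJ at 165.9° from the x-axis; with |WJ| = 25.5, J = (-25.03, 14.31). ∠WJD = 35.7° gives JD at -49.80° from the x-axis; with |JD| = 28.0, D = (-6.956, -7.080). The perpendicularity gives DG at right angles to JD, so DG runs at 40.20°; with |DG| = 12.9, G = (2.897, 1.247). ∠DGB = 123.4° gives GB at 96.80° from the x-axis; with |GB| = 10.7, B = (1.630, 11.87). Then |WB| = |B − W| = 4.240.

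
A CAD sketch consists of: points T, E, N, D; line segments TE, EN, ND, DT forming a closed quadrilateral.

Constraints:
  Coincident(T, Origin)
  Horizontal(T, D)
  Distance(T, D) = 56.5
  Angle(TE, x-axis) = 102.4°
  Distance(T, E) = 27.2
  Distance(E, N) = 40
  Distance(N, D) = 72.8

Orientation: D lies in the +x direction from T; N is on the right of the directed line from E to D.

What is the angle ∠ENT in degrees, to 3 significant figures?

37.5°

T is at the origin; TD is horizontal with |TD| = 56.5 and D in +x, so D = (56.5, 0). TE runs at 102.4° with |TE| = 27.2, so E = (-5.84, 26.6). N is determined by |EN| = 40.0 and |ND| = 72.8 together: it lies at the intersection of circle(E, 40.0) and circle(D, 72.8). With |ED| = 67.8, the foot of the radical line on ED is 6.58 from E and the perpendicular offset is √(40.0² − 6.58²) = 39.5. Taking the right-of-ED solution: N = (-15.3, -12.3).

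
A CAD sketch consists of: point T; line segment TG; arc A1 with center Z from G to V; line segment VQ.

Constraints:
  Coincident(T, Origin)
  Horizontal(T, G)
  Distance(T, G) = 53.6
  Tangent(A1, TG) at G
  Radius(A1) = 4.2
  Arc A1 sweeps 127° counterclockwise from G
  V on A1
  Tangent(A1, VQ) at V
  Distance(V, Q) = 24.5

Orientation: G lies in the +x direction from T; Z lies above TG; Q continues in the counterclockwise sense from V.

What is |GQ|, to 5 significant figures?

28.655

T is at the origin; TG is horizontal with |TG| = 53.6 and G on the +x side, so G = (53.600, 0.0000). A1 meets TG tangentially, so ZG is at right angles to TG, so Z = G + (0, 4.2) = (53.600, 4.2000). On A1, G sits at bearing -90° from Z; a 127° counterclockwise sweep puts V at bearing 37°, so V = Z + 4.2·(cos 37°, sin 37°) = (56.954, 6.7276). The tangent condition forces ZV to be normal to VQ, so VQ runs along (−sin 37°, cos 37°); with |VQ| = 24.5, Q = (42.210, 26.294). Then |GQ| = |Q − G| = 28.655.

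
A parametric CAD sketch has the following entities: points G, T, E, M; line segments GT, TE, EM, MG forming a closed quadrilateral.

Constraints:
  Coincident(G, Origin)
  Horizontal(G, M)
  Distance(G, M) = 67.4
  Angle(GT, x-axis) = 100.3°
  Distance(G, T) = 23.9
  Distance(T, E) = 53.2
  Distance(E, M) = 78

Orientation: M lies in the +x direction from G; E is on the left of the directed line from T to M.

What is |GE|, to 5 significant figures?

71.858

Checks: |TE| = 53.20 ✓; |EM| = 78.00 ✓.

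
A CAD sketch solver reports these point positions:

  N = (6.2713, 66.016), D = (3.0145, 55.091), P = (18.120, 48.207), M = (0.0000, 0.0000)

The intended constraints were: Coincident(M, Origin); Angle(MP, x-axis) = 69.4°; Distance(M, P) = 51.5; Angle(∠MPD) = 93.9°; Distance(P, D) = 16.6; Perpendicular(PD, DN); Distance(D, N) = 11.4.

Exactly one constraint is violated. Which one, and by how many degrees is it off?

Perpendicular(PD, DN) — off by 7.90°.

M = (0.00, 0.00) ✓; MP at 69.40° ✓; |MP| = 51.50 ✓; ∠MPD = 93.90° ✓; |PD| = 16.60 ✓; ∠(PD, DN) = 82.10° ✗; |DN| = 11.40 ✓.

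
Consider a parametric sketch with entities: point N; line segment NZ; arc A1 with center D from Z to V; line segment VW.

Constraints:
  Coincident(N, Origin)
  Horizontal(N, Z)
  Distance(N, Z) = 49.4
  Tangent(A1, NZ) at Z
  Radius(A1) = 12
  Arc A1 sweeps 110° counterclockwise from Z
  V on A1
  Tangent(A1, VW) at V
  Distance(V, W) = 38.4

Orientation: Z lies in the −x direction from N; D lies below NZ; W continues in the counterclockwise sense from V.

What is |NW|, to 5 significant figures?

70.597

N is at the origin; NZ is horizontal with |NZ| = 49.4 and Z on the −x side, so Z = (-49.400, 0.0000). The tangent condition forces DZ to be normal to NZ, so D = Z + (0, -12) = (-49.400, -12.000). On A1, Z sits at bearing 90° from D; a 110° counterclockwise sweep puts V at bearing 200°, so V = D + 12.0·(cos 200°, sin 200°) = (-60.676, -16.104). The tangent condition forces DV to be normal to VW, so VW runs along (−sin 200°, cos 200°); with |VW| = 38.4, W = (-47.543, -52.188). Then |NW| = |W − N| = 70.597.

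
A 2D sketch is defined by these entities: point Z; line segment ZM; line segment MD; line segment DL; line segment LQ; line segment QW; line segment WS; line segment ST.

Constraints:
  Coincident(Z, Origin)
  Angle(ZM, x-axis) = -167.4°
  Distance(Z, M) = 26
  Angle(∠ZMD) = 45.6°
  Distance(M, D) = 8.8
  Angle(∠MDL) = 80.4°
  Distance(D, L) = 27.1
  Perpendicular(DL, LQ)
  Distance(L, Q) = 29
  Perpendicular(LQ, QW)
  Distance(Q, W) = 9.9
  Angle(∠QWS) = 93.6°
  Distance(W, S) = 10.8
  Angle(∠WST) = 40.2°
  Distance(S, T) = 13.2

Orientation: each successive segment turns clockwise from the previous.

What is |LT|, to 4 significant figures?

27.79

∠QWS = 93.6° gives WS at 52.20° from the x-axis; with |WS| = 10.8, S = (-20.39, -22.79). ∠WST = 40.2° gives ST at -87.60° from the x-axis; with |ST| = 13.2, T = (-19.84, -35.98). Then |LT| = |T − L| = 27.79.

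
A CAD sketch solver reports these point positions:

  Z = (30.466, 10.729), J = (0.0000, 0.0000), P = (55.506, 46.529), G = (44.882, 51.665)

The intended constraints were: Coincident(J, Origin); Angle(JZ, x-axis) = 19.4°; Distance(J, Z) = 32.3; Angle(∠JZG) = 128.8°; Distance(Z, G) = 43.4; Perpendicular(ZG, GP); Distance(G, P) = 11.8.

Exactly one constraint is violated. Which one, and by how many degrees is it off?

Perpendicular(ZG, GP) — off by 6.40°.

J = (0.00, 0.00) ✓; JZ at 19.40° ✓; |JZ| = 32.30 ✓; ∠JZG = 128.8° ✓; |ZG| = 43.40 ✓; ∠(ZG, GP) = 96.40° ✗; |GP| = 11.80 ✓.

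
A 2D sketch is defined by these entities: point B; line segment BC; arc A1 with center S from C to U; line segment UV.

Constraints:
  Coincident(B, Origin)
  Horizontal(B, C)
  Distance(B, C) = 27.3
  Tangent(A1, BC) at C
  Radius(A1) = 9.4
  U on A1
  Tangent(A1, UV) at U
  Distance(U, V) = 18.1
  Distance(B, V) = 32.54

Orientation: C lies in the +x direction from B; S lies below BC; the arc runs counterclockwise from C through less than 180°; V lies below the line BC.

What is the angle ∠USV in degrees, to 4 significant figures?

62.56°

B is at the origin; B and C share the same y with |BC| = 27.3 and C on the +x side, so C = (27.30, 0.000). A1 meets BC tangentially, so SC is at right angles to BC, so S = C + (0, -9.4) = (27.30, -9.400). Since SU ⟂ UV (tangency), |SV| = √(9.4² + 18.1²) = 20.40 regardless of where U sits on A1. So V lies on both circle(B, 32.54) and circle(S, 20.40); the below-BC intersection is V = (17.62, -27.35). U is the foot of the tangent from V: U = (17.90, -9.256).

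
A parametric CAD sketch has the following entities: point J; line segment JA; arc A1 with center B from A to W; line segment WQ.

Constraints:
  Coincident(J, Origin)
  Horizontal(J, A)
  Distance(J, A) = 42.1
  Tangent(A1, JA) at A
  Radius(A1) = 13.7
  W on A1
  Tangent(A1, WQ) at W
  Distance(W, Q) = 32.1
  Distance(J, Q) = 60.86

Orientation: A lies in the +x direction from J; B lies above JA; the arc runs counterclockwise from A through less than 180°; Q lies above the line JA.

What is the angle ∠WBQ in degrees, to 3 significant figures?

66.9°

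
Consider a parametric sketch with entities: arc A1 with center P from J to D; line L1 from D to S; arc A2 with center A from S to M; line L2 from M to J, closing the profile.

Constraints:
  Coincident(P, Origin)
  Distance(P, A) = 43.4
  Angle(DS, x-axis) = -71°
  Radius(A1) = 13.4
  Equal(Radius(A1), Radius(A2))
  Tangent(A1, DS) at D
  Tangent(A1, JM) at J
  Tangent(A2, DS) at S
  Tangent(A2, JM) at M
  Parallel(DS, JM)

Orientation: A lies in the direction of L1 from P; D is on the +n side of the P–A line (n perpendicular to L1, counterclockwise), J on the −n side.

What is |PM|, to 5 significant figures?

45.422

The slot axis is L1's direction at -71.0°, so u = (cos -71.0°, sin -71.0°) = (0.32557, -0.94552) and n = (−sin -71.0°, cos -71.0°) = (0.94552, 0.32557). P is at the origin and A lies 43.4 along u from P, so A = 43.4·u = (14.130, -41.036). Tangency of A1 to both parallel lines with radius 13.4 puts D and J at P ± 13.4·n: D = (12.670, 4.3626), J = (-12.670, -4.3626). Equal radii place S and M the same way about A: S = A + 13.4·n = (26.800, -36.673), M = A − 13.4·n = (1.4597, -45.398). Then |PM| = |M − P| = 45.422.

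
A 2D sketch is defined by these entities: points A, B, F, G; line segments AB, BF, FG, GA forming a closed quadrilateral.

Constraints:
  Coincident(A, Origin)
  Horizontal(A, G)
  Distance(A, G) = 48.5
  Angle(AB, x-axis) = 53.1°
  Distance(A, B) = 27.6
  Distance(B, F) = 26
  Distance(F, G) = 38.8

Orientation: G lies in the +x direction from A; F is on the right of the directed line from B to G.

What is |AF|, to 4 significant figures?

10.28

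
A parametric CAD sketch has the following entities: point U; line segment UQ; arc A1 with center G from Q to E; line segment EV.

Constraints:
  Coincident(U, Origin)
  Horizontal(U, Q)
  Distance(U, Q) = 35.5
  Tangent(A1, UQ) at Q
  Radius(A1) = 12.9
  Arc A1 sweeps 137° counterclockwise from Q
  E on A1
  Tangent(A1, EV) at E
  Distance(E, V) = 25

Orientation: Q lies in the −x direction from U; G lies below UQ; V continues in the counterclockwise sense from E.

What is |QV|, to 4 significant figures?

40.51

U is at the origin; UQ is horizontal with |UQ| = 35.5 and Q on the −x side, so Q = (-35.50, 0.000). Tangency of A1 to UQ means the radius GQ is perpendicular to UQ, so G = Q + (0, -12.9) = (-35.50, -12.90). On A1, Q sits at bearing 90° from G; a 137° counterclockwise sweep puts E at bearing 227°, so E = G + 12.9·(cos 227°, sin 227°) = (-44.30, -22.33). A1 meets EV tangentially, so GE is at right angles to EV, so EV runs along (−sin 227°, cos 227°); with |EV| = 25.0, V = (-26.01, -39.38). Then |QV| = |V − Q| = 40.51.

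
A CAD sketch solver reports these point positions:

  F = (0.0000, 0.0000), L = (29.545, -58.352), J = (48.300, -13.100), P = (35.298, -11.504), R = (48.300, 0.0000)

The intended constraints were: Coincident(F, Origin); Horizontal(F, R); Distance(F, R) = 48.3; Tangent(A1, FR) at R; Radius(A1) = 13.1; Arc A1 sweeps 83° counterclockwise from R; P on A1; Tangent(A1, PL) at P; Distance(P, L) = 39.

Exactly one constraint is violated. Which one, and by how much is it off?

Distance(P, L) = 39 — off by 8.20.

F = (0.00, 0.00) ✓; F.y = 0.00, R.y = 0.00 ✓; |FR| = 48.30 ✓; ∠(JR, RF) = 90.00° ✓; |JR| = 13.10 ✓; bearing(J→P) − bearing(J→R) = 83.00° ✓; |JP| = 13.10 ✓; ∠(JP, PL) = 90.00° ✓; |PL| = 47.20 ✗.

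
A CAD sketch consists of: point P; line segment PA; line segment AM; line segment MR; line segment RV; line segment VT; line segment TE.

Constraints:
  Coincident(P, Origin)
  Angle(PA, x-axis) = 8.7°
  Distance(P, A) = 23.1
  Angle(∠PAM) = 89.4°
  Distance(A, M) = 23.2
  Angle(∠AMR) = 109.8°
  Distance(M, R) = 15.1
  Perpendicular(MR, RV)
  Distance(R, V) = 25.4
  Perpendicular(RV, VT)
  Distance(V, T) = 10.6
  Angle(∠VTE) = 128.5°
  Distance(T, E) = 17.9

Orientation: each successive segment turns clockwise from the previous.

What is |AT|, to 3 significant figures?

12.9

MR is perpendicular to RV, so RV runs at 118°; with |RV| = 25.4, V = (0.873, -4.09). RV ⟂ VT, so VT runs at 27.9°; with |VT| = 10.6, T = (10.2, 0.868). Then |AT| = |T − A| = 12.9.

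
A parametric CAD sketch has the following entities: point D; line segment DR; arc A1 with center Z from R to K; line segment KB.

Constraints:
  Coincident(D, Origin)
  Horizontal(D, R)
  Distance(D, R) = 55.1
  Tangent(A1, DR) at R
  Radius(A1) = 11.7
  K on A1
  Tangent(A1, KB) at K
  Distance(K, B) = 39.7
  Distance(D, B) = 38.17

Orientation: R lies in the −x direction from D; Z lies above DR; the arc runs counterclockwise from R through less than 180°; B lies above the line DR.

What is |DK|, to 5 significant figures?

46.680

Checks: |ZK| = 11.70 ✓; ∠(ZK, KB) = 90.00° ✓; |KB| = 39.70 ✓; |DB| = 38.17 ✓.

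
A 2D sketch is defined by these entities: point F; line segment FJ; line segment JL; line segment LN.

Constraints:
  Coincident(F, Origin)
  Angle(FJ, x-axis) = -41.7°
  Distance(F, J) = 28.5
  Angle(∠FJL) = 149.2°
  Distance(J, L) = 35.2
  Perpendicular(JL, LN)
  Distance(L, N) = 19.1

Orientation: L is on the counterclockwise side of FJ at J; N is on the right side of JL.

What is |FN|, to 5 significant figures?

68.535

∠FJL = 149.2°, so JL runs at -41.7° + (180° − 149.2°) = -10.900° from the x-axis; with |JL| = 35.2, L = J + 35.2·(cos -10.900°, sin -10.900°) = (55.844, -25.615). JL is perpendicular to LN; with |LN| = 19.1 on the right of JL, N = L + 19.1·(-0.18910, -0.98196) = (52.232, -44.371). Then |FN| = |N − F| = 68.535.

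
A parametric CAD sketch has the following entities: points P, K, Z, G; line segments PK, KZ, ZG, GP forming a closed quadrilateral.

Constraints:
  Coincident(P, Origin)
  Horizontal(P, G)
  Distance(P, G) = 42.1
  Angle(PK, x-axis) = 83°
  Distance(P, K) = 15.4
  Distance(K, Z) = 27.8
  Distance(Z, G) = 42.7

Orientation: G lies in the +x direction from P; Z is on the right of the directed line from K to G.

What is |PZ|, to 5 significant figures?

12.573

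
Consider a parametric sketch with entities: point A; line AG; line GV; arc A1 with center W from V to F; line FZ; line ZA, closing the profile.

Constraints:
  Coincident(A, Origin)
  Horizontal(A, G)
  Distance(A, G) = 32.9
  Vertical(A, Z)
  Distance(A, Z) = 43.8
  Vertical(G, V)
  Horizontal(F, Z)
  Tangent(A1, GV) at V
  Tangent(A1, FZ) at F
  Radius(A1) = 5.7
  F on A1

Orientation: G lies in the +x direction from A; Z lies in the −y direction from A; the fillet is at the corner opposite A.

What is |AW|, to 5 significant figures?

46.813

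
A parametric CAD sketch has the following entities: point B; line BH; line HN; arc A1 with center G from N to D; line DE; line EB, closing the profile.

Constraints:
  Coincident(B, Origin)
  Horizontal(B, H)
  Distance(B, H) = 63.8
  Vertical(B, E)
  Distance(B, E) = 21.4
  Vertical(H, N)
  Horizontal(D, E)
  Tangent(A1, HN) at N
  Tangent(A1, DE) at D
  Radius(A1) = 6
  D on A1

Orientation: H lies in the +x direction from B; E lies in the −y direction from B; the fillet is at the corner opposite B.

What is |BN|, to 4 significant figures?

65.63

B is at the origin; B and H share the same y with |BH| = 63.8 and H on the +x side, so H = (63.80, 0.000). B and E share the same x with |BE| = 21.4 and E on the −y side, so E = (0.000, -21.40). The virtual corner opposite B is at (63.80, -21.40). The tangent condition forces GN to be normal to HN and since A1 is tangent to DE there, GD ⟂ DE, with radius 6.0, so the center G sits 6.0 in from both sides at G = (57.80, -15.40). That places the tangent points at N = (63.80, -15.40) on HN and D = (57.80, -21.40) on DE. Then |BN| = |N − B| = 65.63.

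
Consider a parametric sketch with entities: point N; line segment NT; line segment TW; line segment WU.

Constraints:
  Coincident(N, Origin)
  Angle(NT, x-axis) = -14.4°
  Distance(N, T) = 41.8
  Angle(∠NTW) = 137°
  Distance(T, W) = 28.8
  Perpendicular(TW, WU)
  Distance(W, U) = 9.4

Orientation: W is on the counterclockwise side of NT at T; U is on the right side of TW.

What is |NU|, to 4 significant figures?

70.44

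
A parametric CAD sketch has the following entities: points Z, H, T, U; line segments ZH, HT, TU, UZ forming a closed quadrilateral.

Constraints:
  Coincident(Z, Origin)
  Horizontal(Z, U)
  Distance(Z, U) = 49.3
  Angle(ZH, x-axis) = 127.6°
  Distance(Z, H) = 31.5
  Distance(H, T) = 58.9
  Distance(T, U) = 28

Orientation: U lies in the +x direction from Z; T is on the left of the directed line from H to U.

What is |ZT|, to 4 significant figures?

47.59

Checks: |HT| = 58.90 ✓; |TU| = 28.00 ✓.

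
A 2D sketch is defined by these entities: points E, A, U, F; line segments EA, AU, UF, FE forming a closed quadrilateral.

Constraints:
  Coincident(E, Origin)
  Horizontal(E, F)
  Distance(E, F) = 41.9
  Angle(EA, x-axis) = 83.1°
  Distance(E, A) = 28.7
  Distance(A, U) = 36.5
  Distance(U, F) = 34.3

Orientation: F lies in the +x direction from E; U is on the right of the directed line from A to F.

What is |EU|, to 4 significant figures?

11.42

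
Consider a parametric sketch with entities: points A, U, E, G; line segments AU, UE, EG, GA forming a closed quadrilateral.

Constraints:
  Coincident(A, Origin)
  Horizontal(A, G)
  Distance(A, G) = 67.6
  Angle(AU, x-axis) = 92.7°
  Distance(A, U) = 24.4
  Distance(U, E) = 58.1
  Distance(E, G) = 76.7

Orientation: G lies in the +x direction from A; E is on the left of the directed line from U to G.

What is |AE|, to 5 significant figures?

78.045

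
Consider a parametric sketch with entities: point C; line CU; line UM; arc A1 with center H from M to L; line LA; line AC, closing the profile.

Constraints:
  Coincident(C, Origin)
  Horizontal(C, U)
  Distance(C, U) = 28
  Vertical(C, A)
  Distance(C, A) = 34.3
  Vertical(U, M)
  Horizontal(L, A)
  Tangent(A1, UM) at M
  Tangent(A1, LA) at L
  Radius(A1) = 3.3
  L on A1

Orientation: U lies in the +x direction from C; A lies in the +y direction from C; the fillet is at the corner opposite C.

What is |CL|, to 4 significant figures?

42.27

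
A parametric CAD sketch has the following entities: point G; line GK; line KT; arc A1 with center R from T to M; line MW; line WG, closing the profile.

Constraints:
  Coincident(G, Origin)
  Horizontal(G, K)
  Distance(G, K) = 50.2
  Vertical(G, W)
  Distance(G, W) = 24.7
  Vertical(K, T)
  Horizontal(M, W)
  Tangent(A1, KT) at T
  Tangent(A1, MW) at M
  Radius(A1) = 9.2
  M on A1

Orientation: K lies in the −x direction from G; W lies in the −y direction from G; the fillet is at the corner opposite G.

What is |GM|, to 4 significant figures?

47.87

The virtual corner opposite G is at (-50.20, -24.70). Since A1 is tangent to KT there, RT ⟂ KT and the tangent condition forces RM to be normal to MW, with radius 9.2, so the center R sits 9.2 in from both sides at R = (-41.00, -15.50). That places the tangent points at T = (-50.20, -15.50) on KT and M = (-41.00, -24.70) on MW. Then |GM| = |M − G| = 47.87.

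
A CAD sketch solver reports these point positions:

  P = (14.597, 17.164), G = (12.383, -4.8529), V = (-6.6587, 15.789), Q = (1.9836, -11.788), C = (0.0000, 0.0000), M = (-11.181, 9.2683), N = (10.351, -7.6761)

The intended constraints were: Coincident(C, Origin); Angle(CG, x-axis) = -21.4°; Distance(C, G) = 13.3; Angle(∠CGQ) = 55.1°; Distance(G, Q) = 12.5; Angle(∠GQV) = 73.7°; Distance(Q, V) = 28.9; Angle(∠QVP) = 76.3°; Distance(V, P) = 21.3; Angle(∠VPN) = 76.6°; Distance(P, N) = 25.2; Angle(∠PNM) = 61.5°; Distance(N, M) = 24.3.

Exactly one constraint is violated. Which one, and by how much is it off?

Distance(N, M) = 24.3 — off by 3.10.

C = (0.00, 0.00) ✓; CG at -21.40° ✓; |CG| = 13.30 ✓; ∠CGQ = 55.10° ✓; |GQ| = 12.50 ✓; ∠GQV = 73.70° ✓; |QV| = 28.90 ✓; ∠QVP = 76.30° ✓; |VP| = 21.30 ✓; ∠VPN = 76.60° ✓; |PN| = 25.20 ✓; ∠PNM = 61.50° ✓; |NM| = 27.40 ✗.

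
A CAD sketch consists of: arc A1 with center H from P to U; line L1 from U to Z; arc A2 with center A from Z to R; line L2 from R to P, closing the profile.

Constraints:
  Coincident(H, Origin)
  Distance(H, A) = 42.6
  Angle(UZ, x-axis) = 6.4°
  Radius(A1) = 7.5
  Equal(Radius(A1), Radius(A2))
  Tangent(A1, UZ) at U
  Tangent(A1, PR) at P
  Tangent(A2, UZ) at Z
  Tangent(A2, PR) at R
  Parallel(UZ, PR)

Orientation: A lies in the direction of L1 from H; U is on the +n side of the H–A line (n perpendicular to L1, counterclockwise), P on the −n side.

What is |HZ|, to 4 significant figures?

43.26

The slot axis is L1's direction at 6.4°, so u = (cos 6.4°, sin 6.4°) = (0.9938, 0.1115) and n = (−sin 6.4°, cos 6.4°) = (-0.1115, 0.9938). H is at the origin and A lies 42.6 along u from H, so A = 42.6·u = (42.33, 4.749). Tangency of A1 to both parallel lines with radius 7.5 puts U and P at H ± 7.5·n: U = (-0.8360, 7.453), P = (0.8360, -7.453). Equal radii place Z and R the same way about A: Z = A + 7.5·n = (41.50, 12.20), R = A − 7.5·n = (43.17, -2.705). Then |HZ| = |Z − H| = 43.26.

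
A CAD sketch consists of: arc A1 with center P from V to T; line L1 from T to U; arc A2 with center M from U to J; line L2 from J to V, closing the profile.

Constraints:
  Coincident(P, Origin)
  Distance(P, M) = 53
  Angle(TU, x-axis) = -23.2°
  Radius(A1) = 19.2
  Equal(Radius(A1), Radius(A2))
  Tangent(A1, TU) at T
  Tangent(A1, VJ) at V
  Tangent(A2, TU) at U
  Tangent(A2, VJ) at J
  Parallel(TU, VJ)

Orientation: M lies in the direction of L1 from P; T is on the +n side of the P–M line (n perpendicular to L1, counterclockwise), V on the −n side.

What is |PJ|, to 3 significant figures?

56.4

The slot axis is L1's direction at -23.2°, so u = (cos -23.2°, sin -23.2°) = (0.919, -0.394) and n = (−sin -23.2°, cos -23.2°) = (0.394, 0.919). P is at the origin and M lies 53.0 along u from P, so M = 53.0·u = (48.7, -20.9). Tangency of A1 to both parallel lines with radius 19.2 puts T and V at P ± 19.2·n: T = (7.56, 17.6), V = (-7.56, -17.6). Equal radii place U and J the same way about M: U = M + 19.2·n = (56.3, -3.23), J = M − 19.2·n = (41.2, -38.5). Then |PJ| = |J − P| = 56.4.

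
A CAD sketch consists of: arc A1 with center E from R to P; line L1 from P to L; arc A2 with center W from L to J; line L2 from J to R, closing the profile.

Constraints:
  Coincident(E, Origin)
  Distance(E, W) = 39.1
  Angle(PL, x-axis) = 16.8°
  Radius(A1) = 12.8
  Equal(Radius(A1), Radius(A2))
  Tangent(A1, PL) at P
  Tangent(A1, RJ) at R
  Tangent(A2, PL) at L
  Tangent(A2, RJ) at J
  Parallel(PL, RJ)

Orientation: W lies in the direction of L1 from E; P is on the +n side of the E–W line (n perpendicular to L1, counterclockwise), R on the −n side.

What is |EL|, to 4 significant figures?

41.14

The slot axis is L1's direction at 16.8°, so u = (cos 16.8°, sin 16.8°) = (0.9573, 0.2890) and n = (−sin 16.8°, cos 16.8°) = (-0.2890, 0.9573). E is at the origin and W lies 39.1 along u from E, so W = 39.1·u = (37.43, 11.30). Tangency of A1 to both parallel lines with radius 12.8 puts P and R at E ± 12.8·n: P = (-3.700, 12.25), R = (3.700, -12.25). Equal radii place L and J the same way about W: L = W + 12.8·n = (33.73, 23.55), J = W − 12.8·n = (41.13, -0.9525). Then |EL| = |L − E| = 41.14.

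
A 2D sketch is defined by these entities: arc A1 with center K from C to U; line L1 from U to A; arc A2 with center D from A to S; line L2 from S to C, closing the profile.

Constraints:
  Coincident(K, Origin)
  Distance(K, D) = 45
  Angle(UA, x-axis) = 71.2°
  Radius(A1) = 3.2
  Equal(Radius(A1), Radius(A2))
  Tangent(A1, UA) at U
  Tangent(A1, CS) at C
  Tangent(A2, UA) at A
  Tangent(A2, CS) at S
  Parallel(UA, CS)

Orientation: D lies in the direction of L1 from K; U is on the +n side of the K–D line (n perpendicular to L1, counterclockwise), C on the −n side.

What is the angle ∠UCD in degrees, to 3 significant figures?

85.9°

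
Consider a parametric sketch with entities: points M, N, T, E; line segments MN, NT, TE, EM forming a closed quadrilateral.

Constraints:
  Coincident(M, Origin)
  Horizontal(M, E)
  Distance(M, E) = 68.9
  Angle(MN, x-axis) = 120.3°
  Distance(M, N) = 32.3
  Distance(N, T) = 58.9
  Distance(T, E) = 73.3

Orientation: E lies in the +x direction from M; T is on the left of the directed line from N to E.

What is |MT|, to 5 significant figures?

70.108

M is at the origin; ME is horizontal with |ME| = 68.9 and E in +x, so E = (68.9, 0). MN runs at 120.3° with |MN| = 32.3, so N = (-16.296, 27.888). T is determined by |NT| = 58.9 and |TE| = 73.3 together: it lies at the intersection of circle(N, 58.9) and circle(E, 73.3). With |NE| = 89.644, the foot of the radical line on NE is 34.204 from N and the perpendicular offset is √(58.9² − 34.204²) = 47.951. Taking the left-of-NE solution: T = (31.128, 62.818).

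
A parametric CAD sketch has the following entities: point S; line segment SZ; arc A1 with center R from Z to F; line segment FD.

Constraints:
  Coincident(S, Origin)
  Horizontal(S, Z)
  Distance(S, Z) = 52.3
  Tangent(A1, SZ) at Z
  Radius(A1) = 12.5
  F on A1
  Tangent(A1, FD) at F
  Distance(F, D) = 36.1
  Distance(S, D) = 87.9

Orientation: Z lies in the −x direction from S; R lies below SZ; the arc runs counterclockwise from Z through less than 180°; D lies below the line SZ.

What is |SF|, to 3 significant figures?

64.3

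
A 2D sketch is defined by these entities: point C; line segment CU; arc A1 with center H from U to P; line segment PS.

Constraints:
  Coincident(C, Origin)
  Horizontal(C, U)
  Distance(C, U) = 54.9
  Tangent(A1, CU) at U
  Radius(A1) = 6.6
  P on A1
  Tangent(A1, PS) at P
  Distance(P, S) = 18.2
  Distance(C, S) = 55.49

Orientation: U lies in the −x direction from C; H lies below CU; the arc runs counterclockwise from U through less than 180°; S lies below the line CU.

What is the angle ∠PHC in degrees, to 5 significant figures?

150.57°

C is at the origin; CU is horizontal with |CU| = 54.9 and U on the −x side, so U = (-54.900, 0.0000). The tangent condition forces HU to be normal to CU, so H = U + (0, -6.6) = (-54.900, -6.6000). Since HP ⟂ PS (tangency), |HS| = √(6.6² + 18.2²) = 19.360 regardless of where P sits on A1. So S lies on both circle(C, 55.49) and circle(H, 19.360); the below-CU intersection is S = (-49.450, -25.177). P is the foot of the tangent from S: P = (-60.220, -10.506).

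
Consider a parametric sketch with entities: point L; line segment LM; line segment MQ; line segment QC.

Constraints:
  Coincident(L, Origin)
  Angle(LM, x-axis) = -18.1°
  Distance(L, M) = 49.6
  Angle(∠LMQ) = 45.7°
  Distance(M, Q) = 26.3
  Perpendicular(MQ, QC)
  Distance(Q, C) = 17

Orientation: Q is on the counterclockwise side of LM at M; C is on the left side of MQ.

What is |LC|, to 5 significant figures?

20.292

L is at the origin; LM runs at -18.1° with length 49.6, so M = 49.6·(cos -18.1°, sin -18.1°) = (47.146, -15.410). ∠LMQ = 45.7°, so MQ runs at -18.1° + (180° − 45.7°) = 116.20° from the x-axis; with |MQ| = 26.3, Q = M + 26.3·(cos 116.20°, sin 116.20°) = (35.534, 8.1883). MQ is perpendicular to QC; with |QC| = 17.0 on the left of MQ, C = Q + 17.0·(-0.89726, -0.44151) = (20.281, 0.68274). Then |LC| = |C − L| = 20.292.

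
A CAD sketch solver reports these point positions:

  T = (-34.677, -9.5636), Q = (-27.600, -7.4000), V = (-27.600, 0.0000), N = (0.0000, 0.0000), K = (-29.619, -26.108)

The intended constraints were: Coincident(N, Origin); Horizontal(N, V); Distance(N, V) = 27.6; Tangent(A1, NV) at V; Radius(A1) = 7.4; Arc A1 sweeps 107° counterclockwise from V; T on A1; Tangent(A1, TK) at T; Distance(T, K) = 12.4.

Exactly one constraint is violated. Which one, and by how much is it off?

Distance(T, K) = 12.4 — off by 4.90.

N = (0.00, 0.00) ✓; N.y = 0.00, V.y = 0.00 ✓; |NV| = 27.60 ✓; ∠(QV, VN) = 90.00° ✓; |QV| = 7.400 ✓; bearing(Q→T) − bearing(Q→V) = 107.0° ✓; |QT| = 7.400 ✓; ∠(QT, TK) = 90.00° ✓; |TK| = 17.30 ✗.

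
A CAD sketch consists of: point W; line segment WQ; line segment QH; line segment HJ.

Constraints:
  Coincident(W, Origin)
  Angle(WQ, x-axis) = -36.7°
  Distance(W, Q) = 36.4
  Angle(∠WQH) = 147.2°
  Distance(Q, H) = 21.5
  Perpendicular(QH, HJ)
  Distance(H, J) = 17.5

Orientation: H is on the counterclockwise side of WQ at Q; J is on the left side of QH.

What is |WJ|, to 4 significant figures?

52.14

W is at the origin; WQ runs at -36.7° with length 36.4, so Q = 36.4·(cos -36.7°, sin -36.7°) = (29.18, -21.75). ∠WQH = 147.2°, so QH runs at -36.7° + (180° − 147.2°) = -3.900° from the x-axis; with |QH| = 21.5, H = Q + 21.5·(cos -3.900°, sin -3.900°) = (50.63, -23.22). QH ⟂ HJ; with |HJ| = 17.5 on the left of QH, J = H + 17.5·(0.06802, 0.9977) = (51.83, -5.756). Then |WJ| = |J − W| = 52.14.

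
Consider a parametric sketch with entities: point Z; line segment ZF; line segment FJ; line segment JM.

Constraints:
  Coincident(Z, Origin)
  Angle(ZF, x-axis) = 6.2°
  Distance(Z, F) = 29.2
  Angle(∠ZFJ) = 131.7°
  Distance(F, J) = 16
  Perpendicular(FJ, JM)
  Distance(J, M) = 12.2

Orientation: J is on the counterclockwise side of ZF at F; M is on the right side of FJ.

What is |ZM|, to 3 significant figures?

49.1

Z is at the origin; ZF runs at 6.2° with length 29.2, so F = 29.2·(cos 6.2°, sin 6.2°) = (29.0, 3.15). ∠ZFJ = 131.7°, so FJ runs at 6.2° + (180° − 131.7°) = 54.5° from the x-axis; with |FJ| = 16.0, J = F + 16.0·(cos 54.5°, sin 54.5°) = (38.3, 16.2). FJ ⟂ JM; with |JM| = 12.2 on the right of FJ, M = J + 12.2·(0.814, -0.581) = (48.3, 9.09). Then |ZM| = |M − Z| = 49.1.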